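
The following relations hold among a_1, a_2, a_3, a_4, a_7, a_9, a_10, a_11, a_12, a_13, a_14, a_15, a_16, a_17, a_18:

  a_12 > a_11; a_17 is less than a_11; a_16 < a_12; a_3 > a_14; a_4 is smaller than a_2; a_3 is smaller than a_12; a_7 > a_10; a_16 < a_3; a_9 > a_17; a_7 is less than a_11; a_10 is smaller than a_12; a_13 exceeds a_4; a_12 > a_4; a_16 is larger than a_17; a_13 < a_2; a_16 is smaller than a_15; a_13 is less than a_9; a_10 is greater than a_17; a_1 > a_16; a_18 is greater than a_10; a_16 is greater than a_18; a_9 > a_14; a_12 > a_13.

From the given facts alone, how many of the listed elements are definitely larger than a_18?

5

Directly above a_18: a_16.
One step further: a_3, a_1, a_15, a_12 (5 so far).
No other element is forced above a_18 by the given relations, so the count is 5.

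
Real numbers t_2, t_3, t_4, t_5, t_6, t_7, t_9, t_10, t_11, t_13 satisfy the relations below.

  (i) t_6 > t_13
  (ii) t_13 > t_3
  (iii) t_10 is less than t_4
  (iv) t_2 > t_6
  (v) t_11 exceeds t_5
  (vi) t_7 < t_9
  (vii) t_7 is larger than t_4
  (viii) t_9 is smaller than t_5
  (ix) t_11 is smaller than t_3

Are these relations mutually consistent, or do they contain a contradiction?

The single ordering t_10 < t_4 < t_7 < t_9 < t_5 < t_11 < t_3 < t_13 < t_6 < t_2 satisfies every listed relation, so no contradiction arises.

consistent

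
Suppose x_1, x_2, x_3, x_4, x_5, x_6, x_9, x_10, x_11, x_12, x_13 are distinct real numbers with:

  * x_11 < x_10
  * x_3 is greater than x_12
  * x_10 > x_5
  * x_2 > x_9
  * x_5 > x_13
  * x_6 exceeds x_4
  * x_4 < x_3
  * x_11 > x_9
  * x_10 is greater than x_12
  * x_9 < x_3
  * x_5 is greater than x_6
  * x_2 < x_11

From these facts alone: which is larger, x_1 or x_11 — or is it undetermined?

Following every chain through x_1: nothing is chained to x_1.
x_11 is not reached, and no chain runs the other way from x_11 to x_1.
So the given relations leave the order of x_1 and x_11 undetermined.

undetermined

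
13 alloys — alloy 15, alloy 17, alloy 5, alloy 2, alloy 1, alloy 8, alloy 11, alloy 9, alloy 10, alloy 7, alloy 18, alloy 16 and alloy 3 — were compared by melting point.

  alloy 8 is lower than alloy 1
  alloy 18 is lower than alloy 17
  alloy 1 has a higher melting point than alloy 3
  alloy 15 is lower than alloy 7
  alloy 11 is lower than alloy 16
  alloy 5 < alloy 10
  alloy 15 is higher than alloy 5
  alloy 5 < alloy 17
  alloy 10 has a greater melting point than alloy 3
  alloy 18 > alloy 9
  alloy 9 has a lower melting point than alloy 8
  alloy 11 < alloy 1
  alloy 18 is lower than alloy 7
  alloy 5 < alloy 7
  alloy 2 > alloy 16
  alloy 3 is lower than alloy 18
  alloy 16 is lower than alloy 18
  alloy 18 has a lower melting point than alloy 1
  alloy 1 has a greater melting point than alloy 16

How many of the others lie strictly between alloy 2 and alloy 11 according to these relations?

1

Chaining upward from alloy 11 reaches: alloy 16, alloy 18, alloy 7, alloy 1, alloy 17.
Chaining downward from alloy 2 reaches: alloy 16.
Strictly between alloy 11 and alloy 2 are those in both lists: alloy 16 — 1 element.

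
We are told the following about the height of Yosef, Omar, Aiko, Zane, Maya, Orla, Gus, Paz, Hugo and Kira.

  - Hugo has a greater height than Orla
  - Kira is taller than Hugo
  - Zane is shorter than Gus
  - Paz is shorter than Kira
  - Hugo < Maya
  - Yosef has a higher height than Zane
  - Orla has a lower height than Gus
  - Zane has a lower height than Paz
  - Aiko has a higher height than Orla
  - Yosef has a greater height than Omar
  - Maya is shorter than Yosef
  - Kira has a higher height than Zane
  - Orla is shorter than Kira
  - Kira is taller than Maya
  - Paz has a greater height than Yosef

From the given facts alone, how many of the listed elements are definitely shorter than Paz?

6

From Paz the given relations immediately reach Zane, Yosef.
From those, Omar, Maya — 4 in total.
From those, Hugo — 5 in total.
From those, Orla — 6 in total.
Nothing else is reachable below Paz; 6 in all.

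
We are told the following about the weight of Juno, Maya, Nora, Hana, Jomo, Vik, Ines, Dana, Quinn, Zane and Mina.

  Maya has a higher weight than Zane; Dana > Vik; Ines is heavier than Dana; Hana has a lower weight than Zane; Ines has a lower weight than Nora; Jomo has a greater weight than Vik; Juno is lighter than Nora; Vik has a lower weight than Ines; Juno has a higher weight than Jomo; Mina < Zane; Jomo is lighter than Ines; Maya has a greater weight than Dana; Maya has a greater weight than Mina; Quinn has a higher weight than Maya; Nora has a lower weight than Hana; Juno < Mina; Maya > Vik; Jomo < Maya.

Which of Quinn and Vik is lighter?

Following the relations from Vik: Vik < Jomo < Juno < Nora < Hana < Zane < Maya < Quinn.
So Vik < Quinn; Vik is the lighter of the two.

Vik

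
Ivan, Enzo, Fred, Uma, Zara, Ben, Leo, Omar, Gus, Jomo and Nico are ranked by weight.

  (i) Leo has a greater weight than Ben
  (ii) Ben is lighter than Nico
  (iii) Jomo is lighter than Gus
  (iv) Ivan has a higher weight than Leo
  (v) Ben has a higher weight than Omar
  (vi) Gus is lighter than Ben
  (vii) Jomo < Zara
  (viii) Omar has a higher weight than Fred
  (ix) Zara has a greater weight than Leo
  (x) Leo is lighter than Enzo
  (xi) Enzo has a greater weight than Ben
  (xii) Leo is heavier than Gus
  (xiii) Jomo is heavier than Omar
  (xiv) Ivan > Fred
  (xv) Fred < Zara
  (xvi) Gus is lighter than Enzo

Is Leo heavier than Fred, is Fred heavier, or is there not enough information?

Leo

Following the relations from Fred: Fred < Omar < Jomo < Gus < Ben < Leo.
So Leo is heavier.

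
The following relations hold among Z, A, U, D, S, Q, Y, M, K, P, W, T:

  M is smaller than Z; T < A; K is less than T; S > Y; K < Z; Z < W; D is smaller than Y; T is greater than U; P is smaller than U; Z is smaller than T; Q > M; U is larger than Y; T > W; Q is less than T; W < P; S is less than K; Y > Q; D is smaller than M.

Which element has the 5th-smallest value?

S

Piecing the relations together gives one ordering: D < M < Q < Y < S < K < Z < W < P < U < T < A.
The 5th smallest is S.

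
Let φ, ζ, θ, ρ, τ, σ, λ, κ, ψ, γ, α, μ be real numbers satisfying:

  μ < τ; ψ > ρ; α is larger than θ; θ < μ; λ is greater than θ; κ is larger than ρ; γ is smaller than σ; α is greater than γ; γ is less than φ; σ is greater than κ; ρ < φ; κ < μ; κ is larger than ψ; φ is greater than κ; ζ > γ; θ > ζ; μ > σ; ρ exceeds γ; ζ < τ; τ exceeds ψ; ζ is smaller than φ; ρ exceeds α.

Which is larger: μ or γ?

μ

The relevant relations are γ < ζ; ζ < θ; θ < α; α < ρ; ρ < ψ; ψ < κ; κ < σ; σ < μ.
Together: γ < ζ < θ < α < ρ < ψ < κ < σ < μ.
So γ < μ; μ is the larger of the two.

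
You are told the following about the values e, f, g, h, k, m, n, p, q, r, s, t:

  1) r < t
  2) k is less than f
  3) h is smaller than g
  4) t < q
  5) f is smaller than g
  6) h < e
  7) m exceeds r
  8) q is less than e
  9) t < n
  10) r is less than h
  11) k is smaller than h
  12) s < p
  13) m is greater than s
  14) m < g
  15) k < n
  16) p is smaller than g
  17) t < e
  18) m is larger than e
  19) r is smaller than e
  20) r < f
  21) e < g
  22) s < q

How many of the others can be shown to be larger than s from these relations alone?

5

Directly above s: q, m, p.
One step further: e, g (5 so far).
No other element is forced above s by the given relations, so the count is 5.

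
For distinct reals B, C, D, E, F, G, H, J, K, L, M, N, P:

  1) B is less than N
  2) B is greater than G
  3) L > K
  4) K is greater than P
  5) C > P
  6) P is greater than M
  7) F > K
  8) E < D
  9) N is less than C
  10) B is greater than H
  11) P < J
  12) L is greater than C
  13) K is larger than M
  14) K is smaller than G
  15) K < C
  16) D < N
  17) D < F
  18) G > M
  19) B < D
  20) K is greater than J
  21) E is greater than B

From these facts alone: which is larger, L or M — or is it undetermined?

M < P and P < J give M < J.
Then J < K extends the chain to K.
Then K < G extends the chain to G.
Then G < B extends the chain to B.
Then B < E extends the chain to E.
Then E < D extends the chain to D.
Then D < N extends the chain to N.
With N < C: M < P < J < K < G < B < E < D < N < C.
Then C < L extends the chain to L.
So L is larger.

L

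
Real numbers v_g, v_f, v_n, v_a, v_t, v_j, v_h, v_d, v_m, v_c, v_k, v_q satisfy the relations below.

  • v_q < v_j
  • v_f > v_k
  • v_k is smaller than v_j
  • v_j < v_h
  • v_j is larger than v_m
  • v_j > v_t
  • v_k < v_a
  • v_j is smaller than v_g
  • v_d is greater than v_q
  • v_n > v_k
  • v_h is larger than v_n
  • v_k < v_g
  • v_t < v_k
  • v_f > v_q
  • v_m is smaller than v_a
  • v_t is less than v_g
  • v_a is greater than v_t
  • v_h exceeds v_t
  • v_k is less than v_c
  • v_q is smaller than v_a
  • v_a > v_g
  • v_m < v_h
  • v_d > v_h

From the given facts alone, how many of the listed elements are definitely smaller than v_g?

Directly below v_g: v_t, v_k, v_j.
One step further: v_q, v_m (5 so far).
No other element is forced below v_g by the given relations, so the count is 5.

5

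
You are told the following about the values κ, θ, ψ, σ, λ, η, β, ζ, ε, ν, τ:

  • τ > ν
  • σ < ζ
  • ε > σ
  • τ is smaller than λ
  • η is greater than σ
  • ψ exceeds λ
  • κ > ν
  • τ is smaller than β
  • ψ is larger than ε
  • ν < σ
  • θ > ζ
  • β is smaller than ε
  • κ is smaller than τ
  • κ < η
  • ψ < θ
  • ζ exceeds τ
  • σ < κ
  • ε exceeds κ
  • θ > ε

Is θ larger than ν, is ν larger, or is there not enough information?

θ

ν < σ and σ < κ give ν < κ.
With κ < τ: ν < σ < κ < τ.
With τ < β: ν < σ < κ < τ < β.
With β < ε: ν < σ < κ < τ < β < ε.
Then ε < θ extends the chain to θ.
So θ is larger.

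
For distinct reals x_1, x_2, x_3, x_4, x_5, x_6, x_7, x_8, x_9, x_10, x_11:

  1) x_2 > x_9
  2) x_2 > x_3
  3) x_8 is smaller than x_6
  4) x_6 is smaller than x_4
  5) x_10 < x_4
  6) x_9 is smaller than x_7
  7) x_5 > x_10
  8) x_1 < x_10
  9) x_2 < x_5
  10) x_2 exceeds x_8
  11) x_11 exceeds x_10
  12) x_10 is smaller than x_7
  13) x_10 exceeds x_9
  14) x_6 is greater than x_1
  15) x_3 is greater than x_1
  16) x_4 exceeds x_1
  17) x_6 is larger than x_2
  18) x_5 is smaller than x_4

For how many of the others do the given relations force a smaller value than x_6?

5

The elements the relations force below x_6 are x_8, x_1, x_9, x_3, x_2 — no chain reaches any other.
That is 5.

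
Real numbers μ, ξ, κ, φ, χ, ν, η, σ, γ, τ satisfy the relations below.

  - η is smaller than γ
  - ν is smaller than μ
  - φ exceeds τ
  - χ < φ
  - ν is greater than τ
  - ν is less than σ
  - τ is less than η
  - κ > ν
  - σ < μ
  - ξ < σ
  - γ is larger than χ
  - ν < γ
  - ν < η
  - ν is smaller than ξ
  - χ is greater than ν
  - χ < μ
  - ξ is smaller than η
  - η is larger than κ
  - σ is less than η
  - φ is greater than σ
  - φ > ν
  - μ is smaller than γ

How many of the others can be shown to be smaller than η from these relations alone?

5

From η the given relations immediately reach τ, ν, ξ, κ, σ.
Nothing else is reachable below η; 5 in all.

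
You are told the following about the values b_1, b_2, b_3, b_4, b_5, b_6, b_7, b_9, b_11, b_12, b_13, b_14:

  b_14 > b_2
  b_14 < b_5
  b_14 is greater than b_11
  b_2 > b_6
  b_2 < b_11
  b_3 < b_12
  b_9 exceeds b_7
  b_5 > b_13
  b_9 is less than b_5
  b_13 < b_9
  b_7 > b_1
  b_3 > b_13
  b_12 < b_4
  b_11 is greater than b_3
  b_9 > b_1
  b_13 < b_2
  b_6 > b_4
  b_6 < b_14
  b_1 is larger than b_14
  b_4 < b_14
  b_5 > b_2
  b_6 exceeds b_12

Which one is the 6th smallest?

Chaining the given pairs: b_13 < b_3 < b_12 < b_4 < b_6 < b_2 < b_11 < b_14 < b_1 < b_7 < b_9 < b_5.
Counting 6 from the smallest end gives b_2.

b_2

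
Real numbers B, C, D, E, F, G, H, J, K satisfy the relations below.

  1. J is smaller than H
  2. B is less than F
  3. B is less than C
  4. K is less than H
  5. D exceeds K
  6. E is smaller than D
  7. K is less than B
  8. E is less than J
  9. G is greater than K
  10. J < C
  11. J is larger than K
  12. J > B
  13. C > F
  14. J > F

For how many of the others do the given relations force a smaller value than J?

4

Directly below J: K, B, E, F.
No other element is forced below J by the given relations, so the count is 4.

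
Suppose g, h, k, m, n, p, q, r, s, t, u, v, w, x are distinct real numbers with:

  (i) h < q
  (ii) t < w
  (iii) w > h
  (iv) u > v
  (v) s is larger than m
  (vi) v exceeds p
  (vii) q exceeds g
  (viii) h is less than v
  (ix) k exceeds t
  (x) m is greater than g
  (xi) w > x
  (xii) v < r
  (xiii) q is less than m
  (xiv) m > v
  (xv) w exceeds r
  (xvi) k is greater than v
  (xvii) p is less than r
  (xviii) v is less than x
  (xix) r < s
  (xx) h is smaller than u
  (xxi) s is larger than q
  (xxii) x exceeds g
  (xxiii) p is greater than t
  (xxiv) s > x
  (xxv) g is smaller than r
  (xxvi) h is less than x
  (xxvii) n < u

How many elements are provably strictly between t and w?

Chaining upward from t reaches: p, v, k, r, u, x, m, s.
Chaining downward from w reaches: h, p, v, g, r, x.
Strictly between t and w are those in both lists: p, v, r, x — 4 elements.

4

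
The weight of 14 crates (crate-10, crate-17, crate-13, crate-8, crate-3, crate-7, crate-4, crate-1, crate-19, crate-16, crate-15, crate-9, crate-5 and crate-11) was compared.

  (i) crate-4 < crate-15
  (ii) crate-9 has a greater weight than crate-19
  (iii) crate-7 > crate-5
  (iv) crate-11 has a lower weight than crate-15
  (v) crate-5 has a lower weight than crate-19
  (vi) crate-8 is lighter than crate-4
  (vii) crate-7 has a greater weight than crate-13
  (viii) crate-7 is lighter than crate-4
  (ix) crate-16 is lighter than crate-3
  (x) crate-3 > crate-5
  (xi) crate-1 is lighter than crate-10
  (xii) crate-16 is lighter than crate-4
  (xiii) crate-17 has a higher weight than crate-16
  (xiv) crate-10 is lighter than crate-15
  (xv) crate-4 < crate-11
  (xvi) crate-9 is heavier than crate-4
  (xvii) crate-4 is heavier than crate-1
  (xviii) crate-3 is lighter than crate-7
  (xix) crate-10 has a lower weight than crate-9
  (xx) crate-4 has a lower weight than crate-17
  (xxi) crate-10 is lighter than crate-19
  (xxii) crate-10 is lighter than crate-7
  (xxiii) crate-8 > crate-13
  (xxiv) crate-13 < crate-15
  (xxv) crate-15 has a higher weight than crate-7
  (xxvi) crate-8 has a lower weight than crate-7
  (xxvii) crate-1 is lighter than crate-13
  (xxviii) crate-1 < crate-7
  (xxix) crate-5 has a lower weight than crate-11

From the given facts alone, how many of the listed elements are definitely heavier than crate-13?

7

Directly above crate-13: crate-8, crate-7, crate-15.
One step further: crate-4 (4 so far).
One step further: crate-11, crate-17, crate-9 (7 so far).
No other element is forced above crate-13 by the given relations, so the count is 7.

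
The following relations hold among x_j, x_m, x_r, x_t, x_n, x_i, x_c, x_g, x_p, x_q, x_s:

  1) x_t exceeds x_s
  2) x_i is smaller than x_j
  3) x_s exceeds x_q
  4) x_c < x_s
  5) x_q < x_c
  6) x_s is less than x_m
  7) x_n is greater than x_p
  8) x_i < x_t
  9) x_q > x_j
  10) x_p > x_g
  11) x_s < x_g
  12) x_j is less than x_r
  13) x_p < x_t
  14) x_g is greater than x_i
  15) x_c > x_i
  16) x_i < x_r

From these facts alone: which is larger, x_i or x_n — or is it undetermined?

x_i < x_j and x_j < x_q give x_i < x_q.
Then x_q < x_c extends the chain to x_c.
With x_c < x_s: x_i < x_j < x_q < x_c < x_s.
With x_s < x_g: x_i < x_j < x_q < x_c < x_s < x_g.
With x_g < x_p: x_i < x_j < x_q < x_c < x_s < x_g < x_p.
Then x_p < x_n extends the chain to x_n.
So x_n is larger.

x_n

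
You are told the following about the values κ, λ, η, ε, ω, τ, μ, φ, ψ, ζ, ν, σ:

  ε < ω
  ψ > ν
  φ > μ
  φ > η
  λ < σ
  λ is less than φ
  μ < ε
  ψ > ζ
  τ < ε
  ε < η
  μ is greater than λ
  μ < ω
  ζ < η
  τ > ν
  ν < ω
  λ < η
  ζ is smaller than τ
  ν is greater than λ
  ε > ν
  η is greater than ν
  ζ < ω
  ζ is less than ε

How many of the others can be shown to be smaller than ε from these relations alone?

5

From ε the given relations immediately reach ζ, μ, ν, τ.
From those, λ — 5 in total.
Nothing else is reachable below ε; 5 in all.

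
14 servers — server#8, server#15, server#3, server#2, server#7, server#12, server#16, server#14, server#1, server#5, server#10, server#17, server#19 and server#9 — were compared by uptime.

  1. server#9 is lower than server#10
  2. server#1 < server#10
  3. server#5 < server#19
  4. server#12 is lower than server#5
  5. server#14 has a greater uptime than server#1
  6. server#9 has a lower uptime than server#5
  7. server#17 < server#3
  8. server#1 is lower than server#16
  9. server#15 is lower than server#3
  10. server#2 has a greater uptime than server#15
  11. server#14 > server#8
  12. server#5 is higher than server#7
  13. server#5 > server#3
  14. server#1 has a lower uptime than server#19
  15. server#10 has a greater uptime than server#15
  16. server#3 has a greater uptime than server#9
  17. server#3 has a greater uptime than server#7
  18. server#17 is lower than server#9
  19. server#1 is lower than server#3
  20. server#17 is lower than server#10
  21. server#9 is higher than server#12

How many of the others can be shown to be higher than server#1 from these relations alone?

Directly above server#1: server#16, server#14, server#10, server#3, server#19.
One step further: server#5 (6 so far).
Nothing else is reachable above server#1; 6 in all.

6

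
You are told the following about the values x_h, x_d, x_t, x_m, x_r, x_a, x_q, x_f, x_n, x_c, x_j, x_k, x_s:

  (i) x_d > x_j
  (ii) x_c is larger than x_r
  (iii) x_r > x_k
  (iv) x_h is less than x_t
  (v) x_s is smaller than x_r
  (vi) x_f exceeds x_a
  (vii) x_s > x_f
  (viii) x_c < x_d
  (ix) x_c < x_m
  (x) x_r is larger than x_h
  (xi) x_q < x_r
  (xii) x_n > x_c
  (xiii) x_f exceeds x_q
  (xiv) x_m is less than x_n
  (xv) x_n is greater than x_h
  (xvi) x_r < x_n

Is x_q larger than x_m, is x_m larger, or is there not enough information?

x_q < x_f and x_f < x_s give x_q < x_s.
With x_s < x_r: x_q < x_f < x_s < x_r.
With x_r < x_c: x_q < x_f < x_s < x_r < x_c.
With x_c < x_m: x_q < x_f < x_s < x_r < x_c < x_m.
So x_m is larger.

x_m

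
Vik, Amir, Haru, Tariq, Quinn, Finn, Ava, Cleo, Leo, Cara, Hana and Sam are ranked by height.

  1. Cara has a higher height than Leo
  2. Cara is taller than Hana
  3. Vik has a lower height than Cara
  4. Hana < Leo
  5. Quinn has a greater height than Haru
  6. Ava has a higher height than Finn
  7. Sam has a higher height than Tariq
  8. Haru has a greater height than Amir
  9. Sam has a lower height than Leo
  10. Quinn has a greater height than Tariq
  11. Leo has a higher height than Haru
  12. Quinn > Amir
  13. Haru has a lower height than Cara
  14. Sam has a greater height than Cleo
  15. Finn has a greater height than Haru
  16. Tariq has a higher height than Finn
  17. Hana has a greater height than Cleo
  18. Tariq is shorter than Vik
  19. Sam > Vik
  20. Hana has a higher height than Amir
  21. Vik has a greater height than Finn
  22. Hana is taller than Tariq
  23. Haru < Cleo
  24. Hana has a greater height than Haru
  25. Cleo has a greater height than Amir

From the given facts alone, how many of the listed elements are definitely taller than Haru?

10

From Haru the given relations immediately reach Finn, Cleo, Hana, Quinn, Leo, Cara.
From those, Tariq, Vik, Sam, Ava — 10 in total.
Nothing else is reachable above Haru; 10 in all.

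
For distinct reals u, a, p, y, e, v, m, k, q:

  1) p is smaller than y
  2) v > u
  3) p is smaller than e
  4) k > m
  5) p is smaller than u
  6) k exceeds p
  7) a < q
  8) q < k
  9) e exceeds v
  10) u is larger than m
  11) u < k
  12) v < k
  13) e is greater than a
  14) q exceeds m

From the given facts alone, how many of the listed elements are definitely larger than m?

The elements the relations force above m are q, u, v, e, k — no chain reaches any other.
That is 5.

5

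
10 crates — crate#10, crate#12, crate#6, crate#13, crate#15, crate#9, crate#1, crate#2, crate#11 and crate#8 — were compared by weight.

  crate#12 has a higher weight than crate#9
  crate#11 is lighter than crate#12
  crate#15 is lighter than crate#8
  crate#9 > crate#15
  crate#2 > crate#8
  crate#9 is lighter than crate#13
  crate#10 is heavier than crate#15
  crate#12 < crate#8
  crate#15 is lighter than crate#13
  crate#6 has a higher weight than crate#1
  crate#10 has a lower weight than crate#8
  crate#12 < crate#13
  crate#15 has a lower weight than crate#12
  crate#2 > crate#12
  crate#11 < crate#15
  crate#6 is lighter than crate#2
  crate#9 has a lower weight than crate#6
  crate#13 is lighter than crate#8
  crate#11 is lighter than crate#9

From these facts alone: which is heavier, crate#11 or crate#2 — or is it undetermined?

Link the given pairs in sequence: crate#11 < crate#9; crate#9 < crate#12; crate#12 < crate#13; crate#13 < crate#8; crate#8 < crate#2.
Chaining these gives crate#11 < crate#9 < crate#12 < crate#13 < crate#8 < crate#2.
So crate#2 is heavier.

crate#2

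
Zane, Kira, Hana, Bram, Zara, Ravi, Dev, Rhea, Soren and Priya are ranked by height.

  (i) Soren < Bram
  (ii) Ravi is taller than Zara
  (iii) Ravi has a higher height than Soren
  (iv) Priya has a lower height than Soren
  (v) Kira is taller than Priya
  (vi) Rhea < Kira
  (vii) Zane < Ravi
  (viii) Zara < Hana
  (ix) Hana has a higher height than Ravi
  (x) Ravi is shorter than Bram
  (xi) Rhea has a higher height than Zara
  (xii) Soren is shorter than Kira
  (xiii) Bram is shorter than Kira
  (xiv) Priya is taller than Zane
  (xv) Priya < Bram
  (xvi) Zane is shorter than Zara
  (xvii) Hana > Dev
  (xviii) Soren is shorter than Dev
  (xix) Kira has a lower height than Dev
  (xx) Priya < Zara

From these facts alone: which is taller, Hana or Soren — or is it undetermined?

The relevant relations are Soren < Ravi; Ravi < Bram; Bram < Kira; Kira < Dev; Dev < Hana.
Together: Soren < Ravi < Bram < Kira < Dev < Hana.
So Hana is taller.

Hana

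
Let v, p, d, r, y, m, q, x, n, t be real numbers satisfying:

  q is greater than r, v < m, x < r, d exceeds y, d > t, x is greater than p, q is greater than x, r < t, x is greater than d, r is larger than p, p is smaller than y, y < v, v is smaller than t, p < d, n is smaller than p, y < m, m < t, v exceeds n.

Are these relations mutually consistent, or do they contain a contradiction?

inconsistent

Chaining the given relations yields t < d < x < r, so t < r. But one relation states r < t. These cannot both hold.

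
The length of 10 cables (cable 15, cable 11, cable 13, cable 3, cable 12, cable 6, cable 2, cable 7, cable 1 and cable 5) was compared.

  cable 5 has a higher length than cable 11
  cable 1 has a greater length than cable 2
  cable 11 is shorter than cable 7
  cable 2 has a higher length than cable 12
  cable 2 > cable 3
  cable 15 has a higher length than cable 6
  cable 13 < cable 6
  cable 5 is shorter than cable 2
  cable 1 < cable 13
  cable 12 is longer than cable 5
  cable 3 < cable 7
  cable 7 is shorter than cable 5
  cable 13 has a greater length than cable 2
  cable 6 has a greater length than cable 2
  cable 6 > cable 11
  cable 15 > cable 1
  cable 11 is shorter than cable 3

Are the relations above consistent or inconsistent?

consistent

The single ordering cable 11 < cable 3 < cable 7 < cable 5 < cable 12 < cable 2 < cable 1 < cable 13 < cable 6 < cable 15 satisfies every listed relation, so no contradiction arises.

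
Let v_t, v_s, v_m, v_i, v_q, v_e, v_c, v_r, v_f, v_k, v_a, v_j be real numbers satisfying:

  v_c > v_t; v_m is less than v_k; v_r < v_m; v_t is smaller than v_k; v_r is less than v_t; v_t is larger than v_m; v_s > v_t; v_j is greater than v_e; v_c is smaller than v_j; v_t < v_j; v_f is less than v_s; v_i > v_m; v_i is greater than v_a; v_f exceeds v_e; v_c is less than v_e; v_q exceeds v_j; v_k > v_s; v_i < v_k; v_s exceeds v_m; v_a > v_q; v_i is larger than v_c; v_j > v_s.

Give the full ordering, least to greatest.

v_r < v_m < v_t < v_c < v_e < v_f < v_s < v_j < v_q < v_a < v_i < v_k

Nothing is placed below v_r, so it is least; from there v_r < v_m; v_m < v_t; v_t < v_c; v_c < v_e; v_e < v_f; v_f < v_s; v_s < v_j; v_j < v_q; v_q < v_a; v_a < v_i; v_i < v_k, each given directly.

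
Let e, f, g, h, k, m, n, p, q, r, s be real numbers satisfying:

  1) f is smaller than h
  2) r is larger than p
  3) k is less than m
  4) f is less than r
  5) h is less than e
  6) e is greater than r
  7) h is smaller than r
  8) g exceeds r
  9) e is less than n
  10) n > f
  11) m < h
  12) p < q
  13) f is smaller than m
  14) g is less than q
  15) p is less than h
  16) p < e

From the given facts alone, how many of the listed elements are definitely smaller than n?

Directly below n: f, e.
One step further: p, h, r (5 so far).
One step further: m (6 so far).
One step further: k (7 so far).
Nothing else is reachable below n; 7 in all.

7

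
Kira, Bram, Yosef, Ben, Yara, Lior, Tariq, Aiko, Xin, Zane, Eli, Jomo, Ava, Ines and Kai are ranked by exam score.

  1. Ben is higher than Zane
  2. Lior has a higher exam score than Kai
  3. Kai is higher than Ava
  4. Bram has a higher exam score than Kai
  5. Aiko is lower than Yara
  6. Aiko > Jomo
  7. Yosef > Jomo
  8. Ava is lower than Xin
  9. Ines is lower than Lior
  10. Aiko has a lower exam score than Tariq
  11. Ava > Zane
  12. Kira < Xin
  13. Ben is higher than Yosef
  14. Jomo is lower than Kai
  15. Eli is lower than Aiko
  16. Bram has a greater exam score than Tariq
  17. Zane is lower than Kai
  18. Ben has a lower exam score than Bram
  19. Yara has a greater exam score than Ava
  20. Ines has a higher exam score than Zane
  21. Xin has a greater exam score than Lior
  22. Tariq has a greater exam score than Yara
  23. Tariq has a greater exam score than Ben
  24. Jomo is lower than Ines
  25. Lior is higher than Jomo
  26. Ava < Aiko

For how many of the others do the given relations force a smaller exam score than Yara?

From Yara the given relations immediately reach Ava, Aiko.
From those, Eli, Zane, Jomo — 5 in total.
Nothing else is reachable below Yara; 5 in all.

5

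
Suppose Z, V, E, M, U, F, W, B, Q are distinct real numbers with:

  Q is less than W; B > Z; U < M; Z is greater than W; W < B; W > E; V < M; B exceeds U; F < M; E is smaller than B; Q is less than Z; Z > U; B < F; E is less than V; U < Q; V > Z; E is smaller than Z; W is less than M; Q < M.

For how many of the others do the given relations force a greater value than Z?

The elements the relations force above Z are B, V, F, M — no chain reaches any other.
That is 4.

4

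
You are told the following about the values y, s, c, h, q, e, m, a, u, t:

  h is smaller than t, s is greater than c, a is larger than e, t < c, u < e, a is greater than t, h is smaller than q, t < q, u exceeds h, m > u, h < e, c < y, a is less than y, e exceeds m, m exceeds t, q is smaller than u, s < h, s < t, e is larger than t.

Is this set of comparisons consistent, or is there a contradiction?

inconsistent

Chaining the given relations yields c < s < h < t, so c < t. But one relation states t < c. These cannot both hold.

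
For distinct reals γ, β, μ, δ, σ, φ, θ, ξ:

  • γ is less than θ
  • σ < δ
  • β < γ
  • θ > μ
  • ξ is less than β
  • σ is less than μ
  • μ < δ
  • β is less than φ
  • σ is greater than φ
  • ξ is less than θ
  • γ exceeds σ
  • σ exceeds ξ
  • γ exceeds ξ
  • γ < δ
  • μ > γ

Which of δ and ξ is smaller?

ξ

Following the relations from ξ: ξ < β < φ < σ < γ < μ < δ.
So ξ < δ; ξ is the smaller of the two.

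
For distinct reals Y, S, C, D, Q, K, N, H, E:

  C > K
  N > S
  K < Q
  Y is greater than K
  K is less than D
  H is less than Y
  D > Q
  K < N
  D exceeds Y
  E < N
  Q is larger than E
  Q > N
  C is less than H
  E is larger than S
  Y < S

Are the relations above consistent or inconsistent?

consistent

Every relation is compatible with K < C < H < Y < S < E < N < Q < D; the set is consistent.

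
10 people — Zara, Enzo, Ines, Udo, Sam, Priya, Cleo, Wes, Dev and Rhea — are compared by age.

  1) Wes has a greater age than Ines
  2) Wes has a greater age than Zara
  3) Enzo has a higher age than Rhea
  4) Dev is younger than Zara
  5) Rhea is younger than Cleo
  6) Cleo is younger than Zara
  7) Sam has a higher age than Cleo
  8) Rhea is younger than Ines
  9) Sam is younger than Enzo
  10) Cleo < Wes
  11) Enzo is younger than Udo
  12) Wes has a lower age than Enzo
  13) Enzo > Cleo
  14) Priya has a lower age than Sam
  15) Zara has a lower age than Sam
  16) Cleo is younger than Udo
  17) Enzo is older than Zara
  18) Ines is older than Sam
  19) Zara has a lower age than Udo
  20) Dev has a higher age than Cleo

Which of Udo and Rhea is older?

Chaining the given relations: Rhea < Cleo < Dev < Zara < Sam < Ines < Wes < Enzo < Udo.
So Rhea < Udo; Udo is the older of the two.

Udo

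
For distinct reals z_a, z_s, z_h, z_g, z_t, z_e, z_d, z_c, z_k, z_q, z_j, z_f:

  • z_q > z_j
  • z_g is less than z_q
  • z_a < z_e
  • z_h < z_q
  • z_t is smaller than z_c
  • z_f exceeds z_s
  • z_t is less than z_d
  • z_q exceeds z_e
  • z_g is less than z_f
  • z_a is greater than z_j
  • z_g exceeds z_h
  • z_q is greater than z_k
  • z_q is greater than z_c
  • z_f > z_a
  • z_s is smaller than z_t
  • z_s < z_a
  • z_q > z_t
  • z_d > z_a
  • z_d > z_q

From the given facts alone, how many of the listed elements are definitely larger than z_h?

Directly above z_h: z_g, z_q.
One step further: z_f, z_d (4 so far).
No other element is forced above z_h by the given relations, so the count is 4.

4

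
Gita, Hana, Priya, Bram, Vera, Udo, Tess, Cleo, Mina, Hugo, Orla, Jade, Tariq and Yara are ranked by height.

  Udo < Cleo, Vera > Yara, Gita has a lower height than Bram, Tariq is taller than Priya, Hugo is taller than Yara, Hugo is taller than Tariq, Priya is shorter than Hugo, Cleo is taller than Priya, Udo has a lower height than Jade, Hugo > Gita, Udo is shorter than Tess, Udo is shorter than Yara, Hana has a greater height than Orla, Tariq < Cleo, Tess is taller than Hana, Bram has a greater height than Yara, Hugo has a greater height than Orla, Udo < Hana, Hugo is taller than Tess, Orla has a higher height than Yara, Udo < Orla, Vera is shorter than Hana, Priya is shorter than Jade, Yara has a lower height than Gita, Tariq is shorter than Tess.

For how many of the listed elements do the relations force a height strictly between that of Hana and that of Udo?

3

Chaining upward from Udo reaches: Yara, Orla, Vera, Cleo, Gita, Tess, Hugo, Bram, Jade.
Chaining downward from Hana reaches: Yara, Orla, Vera.
Strictly between Udo and Hana are those in both lists: Yara, Orla, Vera — 3 elements.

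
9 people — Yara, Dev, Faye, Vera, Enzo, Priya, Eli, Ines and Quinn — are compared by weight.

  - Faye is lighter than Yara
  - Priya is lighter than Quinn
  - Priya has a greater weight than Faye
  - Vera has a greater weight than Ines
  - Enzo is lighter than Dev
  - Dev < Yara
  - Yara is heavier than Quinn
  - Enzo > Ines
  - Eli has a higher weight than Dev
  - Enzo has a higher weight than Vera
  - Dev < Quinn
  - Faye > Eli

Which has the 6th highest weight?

Dev

The consecutive relations fix a unique order: Ines < Vera < Enzo < Dev < Eli < Faye < Priya < Quinn < Yara.
The 6th largest is Dev.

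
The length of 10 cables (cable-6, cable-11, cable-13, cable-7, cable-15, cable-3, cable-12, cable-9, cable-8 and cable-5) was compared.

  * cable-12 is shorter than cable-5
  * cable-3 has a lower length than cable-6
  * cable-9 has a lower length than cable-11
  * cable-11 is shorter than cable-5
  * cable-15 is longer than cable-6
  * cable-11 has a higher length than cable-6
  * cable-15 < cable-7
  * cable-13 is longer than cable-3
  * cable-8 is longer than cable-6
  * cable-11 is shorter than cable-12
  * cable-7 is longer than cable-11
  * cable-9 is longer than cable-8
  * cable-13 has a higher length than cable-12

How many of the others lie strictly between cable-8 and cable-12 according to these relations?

2

Chaining upward from cable-8 reaches: cable-9, cable-11, cable-13, cable-5, cable-7.
Chaining downward from cable-12 reaches: cable-3, cable-6, cable-9, cable-11.
Strictly between cable-8 and cable-12 are those in both lists: cable-9, cable-11 — 2 elements.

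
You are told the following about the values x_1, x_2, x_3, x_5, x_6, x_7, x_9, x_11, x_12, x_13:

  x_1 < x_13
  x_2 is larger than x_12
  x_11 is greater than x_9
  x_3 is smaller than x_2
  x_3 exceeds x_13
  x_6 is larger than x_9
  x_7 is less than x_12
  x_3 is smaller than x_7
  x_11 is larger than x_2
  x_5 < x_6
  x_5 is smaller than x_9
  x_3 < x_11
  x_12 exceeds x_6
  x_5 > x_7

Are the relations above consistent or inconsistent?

consistent

Every relation is compatible with x_1 < x_13 < x_3 < x_7 < x_5 < x_9 < x_6 < x_12 < x_2 < x_11; the set is consistent.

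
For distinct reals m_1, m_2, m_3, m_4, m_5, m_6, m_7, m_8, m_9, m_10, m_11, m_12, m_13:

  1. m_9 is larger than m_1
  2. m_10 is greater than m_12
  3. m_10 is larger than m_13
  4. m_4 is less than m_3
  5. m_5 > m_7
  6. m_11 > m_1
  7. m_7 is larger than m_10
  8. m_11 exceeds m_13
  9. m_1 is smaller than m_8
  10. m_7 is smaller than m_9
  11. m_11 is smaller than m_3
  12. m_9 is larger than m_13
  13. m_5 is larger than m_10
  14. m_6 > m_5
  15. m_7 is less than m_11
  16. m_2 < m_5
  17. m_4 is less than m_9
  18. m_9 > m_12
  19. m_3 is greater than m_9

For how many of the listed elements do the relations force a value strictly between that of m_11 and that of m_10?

The relations place m_10 below m_11. An element lies strictly between them when it is forced above m_10 and also forced below m_11.
Above m_10: {m_7, m_5, m_9, m_6, m_3}. Below m_11: {m_12, m_1, m_13, m_7}.
Intersection: {m_7} — 1.

1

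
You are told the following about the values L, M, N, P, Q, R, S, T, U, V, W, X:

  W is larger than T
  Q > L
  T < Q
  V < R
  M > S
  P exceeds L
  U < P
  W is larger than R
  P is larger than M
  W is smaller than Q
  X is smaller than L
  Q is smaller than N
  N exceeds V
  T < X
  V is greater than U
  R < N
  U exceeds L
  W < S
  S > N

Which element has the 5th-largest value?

Chaining the given pairs: T < X < L < U < V < R < W < Q < N < S < M < P.
The 5th largest is Q.

Q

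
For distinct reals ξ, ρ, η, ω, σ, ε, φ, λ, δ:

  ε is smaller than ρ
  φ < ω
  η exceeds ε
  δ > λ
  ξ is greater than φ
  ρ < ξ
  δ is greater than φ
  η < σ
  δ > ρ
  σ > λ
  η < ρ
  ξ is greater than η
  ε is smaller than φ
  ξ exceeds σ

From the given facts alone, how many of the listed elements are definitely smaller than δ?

From δ the given relations immediately reach φ, ρ, λ.
From those, ε, η — 5 in total.
Nothing else is reachable below δ; 5 in all.

5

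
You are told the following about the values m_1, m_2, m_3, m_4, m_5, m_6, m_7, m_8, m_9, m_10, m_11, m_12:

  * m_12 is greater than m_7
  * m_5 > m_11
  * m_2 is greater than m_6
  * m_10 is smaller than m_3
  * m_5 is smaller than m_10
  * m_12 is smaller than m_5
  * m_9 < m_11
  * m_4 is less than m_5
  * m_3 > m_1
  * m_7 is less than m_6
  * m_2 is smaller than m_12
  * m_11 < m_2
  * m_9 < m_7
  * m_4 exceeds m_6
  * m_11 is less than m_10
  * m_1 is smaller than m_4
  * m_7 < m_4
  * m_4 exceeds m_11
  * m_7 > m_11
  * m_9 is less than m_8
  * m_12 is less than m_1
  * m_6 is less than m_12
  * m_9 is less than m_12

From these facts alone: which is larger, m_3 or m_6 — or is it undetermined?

m_3

Chaining the given relations: m_6 < m_2 < m_12 < m_1 < m_4 < m_5 < m_10 < m_3.
So m_3 is larger.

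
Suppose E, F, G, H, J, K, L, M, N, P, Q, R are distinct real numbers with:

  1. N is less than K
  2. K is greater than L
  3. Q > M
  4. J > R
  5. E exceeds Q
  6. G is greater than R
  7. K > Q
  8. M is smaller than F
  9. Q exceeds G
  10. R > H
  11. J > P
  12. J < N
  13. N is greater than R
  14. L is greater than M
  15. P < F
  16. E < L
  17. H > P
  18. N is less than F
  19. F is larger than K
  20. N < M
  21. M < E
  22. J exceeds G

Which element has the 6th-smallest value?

The consecutive relations fix a unique order: P < H < R < G < J < N < M < Q < E < L < K < F.
The 6th smallest is N.

N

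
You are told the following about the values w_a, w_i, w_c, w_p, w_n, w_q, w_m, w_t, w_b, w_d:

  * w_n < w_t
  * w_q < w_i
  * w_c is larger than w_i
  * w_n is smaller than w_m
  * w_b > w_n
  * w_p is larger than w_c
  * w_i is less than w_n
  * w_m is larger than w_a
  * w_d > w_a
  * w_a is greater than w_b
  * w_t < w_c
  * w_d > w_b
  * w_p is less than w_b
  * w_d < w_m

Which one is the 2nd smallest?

w_i

Chaining the given pairs: w_q < w_i < w_n < w_t < w_c < w_p < w_b < w_a < w_d < w_m.
The 2nd smallest is w_i.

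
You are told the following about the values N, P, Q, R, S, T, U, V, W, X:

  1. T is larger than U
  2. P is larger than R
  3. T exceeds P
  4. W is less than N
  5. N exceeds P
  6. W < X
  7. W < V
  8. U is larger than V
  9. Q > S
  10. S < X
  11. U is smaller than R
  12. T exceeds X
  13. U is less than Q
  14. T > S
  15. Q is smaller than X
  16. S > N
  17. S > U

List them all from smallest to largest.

W < V < U < R < P < N < S < Q < X < T

The consecutive links are each given: W < V; V < U; U < R; R < P; P < N; N < S; S < Q; Q < X; X < T.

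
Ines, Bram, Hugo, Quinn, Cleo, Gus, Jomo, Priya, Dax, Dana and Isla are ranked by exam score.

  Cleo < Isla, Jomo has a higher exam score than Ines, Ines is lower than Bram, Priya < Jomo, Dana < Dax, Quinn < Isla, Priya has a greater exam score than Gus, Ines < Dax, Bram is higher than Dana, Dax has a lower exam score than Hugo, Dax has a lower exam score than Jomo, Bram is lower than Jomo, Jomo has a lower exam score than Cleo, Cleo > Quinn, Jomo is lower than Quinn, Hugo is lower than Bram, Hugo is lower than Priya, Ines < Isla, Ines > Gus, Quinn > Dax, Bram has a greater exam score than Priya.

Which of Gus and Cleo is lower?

Gus

The relevant relations are Gus < Ines; Ines < Dax; Dax < Hugo; Hugo < Bram; Bram < Jomo; Jomo < Quinn; Quinn < Cleo.
Chaining these gives Gus < Ines < Dax < Hugo < Bram < Jomo < Quinn < Cleo.
So Gus < Cleo; Gus is the lower of the two.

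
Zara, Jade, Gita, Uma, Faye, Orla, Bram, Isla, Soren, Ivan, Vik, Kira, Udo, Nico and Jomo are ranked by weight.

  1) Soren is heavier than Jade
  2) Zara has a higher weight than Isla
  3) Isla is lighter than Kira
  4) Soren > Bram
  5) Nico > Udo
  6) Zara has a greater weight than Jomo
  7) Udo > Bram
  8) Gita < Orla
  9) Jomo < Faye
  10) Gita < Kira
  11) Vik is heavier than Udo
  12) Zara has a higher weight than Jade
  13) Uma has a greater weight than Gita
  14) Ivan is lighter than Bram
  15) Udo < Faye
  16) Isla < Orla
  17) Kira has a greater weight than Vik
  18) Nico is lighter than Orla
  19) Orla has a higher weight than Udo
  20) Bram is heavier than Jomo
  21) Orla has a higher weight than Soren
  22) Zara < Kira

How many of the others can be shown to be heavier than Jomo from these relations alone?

The elements the relations force above Jomo are Bram, Soren, Udo, Nico, Vik, Faye, Orla, Zara, Kira — no chain reaches any other.
That is 9.

9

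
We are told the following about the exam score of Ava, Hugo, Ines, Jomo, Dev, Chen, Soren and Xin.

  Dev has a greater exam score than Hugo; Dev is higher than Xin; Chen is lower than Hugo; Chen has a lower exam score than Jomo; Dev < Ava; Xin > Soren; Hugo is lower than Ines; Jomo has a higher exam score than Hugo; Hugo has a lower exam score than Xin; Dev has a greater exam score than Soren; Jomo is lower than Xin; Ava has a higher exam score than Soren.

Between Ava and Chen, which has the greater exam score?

Ava

The relevant relations are Chen < Hugo; Hugo < Jomo; Jomo < Xin; Xin < Dev; Dev < Ava.
Chaining these gives Chen < Hugo < Jomo < Xin < Dev < Ava.
So Chen < Ava; Ava is the higher of the two.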